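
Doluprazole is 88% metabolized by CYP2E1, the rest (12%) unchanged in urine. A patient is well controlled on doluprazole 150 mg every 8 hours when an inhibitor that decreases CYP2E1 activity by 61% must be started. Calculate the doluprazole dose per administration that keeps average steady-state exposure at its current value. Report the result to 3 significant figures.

CYP2E1: 0.88 × 0.39 = 0.3432
Other: 0.12 (unchanged)
New clearance relative to baseline: 0.3432 + 0.12 = 0.4632.
Exposure is unchanged when dose changes in proportion to clearance. New dose = 150 mg × 0.4632 = 69.5 mg.

69.5 mg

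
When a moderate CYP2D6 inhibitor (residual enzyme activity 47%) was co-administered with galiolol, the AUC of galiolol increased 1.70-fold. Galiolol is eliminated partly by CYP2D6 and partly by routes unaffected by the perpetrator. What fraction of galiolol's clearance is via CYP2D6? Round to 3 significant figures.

0.777

Call the CYP2D6 fraction fm. After the interaction, CL_new/CL_old = fm × 0.47 + (1 − fm).
AUC ratio = 1 / (new CL fraction), so new CL fraction = 1 / 1.70 = 0.5882.
fm × 0.47 + 1 − fm = 0.5882  ⇒  fm × (0.47 − 1) = −0.4118  ⇒  fm = 0.777.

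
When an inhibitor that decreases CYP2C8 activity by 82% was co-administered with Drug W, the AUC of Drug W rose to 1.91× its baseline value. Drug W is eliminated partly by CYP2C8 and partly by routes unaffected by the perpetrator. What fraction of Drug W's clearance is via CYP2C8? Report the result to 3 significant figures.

0.581

Write x for the fraction cleared via CYP2C8. The observed AUC change means clearance fell to 1/1.91 = 0.5236 of baseline.
Setting x·0.18 + (1 − x) = 0.5236 and solving: x = (0.5236 − 1)/(0.18 − 1) = 0.581.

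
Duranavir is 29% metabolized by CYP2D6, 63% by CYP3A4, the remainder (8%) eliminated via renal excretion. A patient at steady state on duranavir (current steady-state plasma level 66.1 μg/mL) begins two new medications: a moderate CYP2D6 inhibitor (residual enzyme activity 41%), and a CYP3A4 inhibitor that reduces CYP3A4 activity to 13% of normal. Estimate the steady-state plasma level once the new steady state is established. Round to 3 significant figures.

235 μg/mL

CYP2D6: 0.29 × 0.41 = 0.1189
CYP3A4: 0.63 × 0.13 = 0.0819
Other: 0.08 (unchanged)
New clearance relative to baseline: 0.1189 + 0.0819 + 0.08 = 0.2808.
New steady-state plasma level = 66.1 / 0.2808 = 235 μg/mL (concentration scales inversely with clearance).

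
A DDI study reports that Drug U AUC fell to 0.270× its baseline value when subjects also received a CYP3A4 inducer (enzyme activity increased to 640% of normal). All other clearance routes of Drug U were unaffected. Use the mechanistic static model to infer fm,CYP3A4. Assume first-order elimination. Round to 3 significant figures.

0.501

Write x for the fraction cleared via CYP3A4. The observed AUC change means clearance rose to 1/0.270 = 3.704 of baseline.
Only the CYP3A4 route changed, so 3.704 = x·6.4 + (1 − x), giving x = 0.501.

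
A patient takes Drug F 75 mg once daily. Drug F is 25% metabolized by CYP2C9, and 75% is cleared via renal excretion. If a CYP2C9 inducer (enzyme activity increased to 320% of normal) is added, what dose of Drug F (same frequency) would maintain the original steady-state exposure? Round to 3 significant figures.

116 mg

The CYP2C9 pathway (25% of clearance) rises to 3.2× activity: 0.25 × 3.2 = 0.8.
Non-CYP routes (75%) are unchanged.
CL_new/CL_old = 0.8 + 0.75 = 1.55.
Css,avg = (dose rate)/CL, so holding Css fixed requires dose ∝ CL: 75 × 1.55 = 116 mg.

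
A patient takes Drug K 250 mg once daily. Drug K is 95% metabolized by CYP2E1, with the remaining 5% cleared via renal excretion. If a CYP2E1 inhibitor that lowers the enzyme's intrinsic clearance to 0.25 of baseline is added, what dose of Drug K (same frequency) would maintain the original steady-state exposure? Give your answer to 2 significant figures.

CYP2E1: 0.95 × 0.25 = 0.2375
Other: 0.05 (unchanged)
New clearance relative to baseline: 0.2375 + 0.05 = 0.2875.
Css,avg = (dose rate)/CL, so holding Css fixed requires dose ∝ CL: 250 × 0.2875 = 72 mg.

72 mg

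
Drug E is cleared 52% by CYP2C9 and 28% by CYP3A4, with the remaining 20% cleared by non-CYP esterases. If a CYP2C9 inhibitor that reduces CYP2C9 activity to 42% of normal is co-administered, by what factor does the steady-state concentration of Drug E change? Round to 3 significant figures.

CYP2C9: 0.52 × 0.42 = 0.2184
CYP3A4: 0.28 (unchanged)
Other: 0.2 (unchanged)
CL_new/CL_old = 0.2184 + 0.28 + 0.2 = 0.6984.
Steady-state concentration is inversely proportional to clearance, so the fold-change is 1 / 0.6984 = 1.43.

1.43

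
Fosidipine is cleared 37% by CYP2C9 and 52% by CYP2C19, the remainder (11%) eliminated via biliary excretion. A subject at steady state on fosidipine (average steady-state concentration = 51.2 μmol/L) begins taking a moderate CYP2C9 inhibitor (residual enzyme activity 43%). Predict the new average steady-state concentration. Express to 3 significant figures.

CYP2C9: 0.37 × 0.43 = 0.1591
CYP2C19: 0.52 (unchanged)
Other: 0.11 (unchanged)
CL_new/CL_old = 0.1591 + 0.52 + 0.11 = 0.7891.
Average steady-state concentration ∝ 1/CL, so new value = 51.2 / 0.7891 = 64.9 μmol/L.

64.9 μmol/L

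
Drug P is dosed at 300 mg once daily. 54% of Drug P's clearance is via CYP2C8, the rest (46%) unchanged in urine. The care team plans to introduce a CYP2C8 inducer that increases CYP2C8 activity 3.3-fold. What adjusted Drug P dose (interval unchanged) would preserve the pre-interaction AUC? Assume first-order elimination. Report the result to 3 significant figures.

The CYP2C8 pathway (54% of clearance) rises to 3.3× activity: 0.54 × 3.3 = 1.782.
The remaining 46% of clearance is unaffected.
CL_new/CL_old = 1.782 + 0.46 = 2.242.
Exposure is unchanged when dose changes in proportion to clearance. New dose = 300 mg × 2.242 = 673 mg.

673 mg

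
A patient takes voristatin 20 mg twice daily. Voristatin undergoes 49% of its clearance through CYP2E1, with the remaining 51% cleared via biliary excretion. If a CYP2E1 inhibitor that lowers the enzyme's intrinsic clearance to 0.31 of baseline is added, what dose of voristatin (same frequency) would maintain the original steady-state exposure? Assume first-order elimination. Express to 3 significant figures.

The CYP2E1 pathway (49% of clearance) falls to 0.31× activity: 0.49 × 0.31 = 0.1519.
The remaining 51% of clearance is unaffected.
CL_new/CL_old = 0.1519 + 0.51 = 0.6619.
Exposure is unchanged when dose changes in proportion to clearance. New dose = 20 mg × 0.6619 = 13.2 mg.

13.2 mg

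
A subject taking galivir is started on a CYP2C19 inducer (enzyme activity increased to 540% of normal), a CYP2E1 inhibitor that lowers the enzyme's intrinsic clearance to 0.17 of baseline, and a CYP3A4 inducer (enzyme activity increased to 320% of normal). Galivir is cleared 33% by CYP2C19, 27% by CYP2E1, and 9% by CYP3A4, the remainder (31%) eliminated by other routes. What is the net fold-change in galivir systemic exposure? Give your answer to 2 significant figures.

The CYP2C19 pathway (33% of clearance) increases to 5.4× activity: 0.33 × 5.4 = 1.782.
The CYP2E1 pathway (27% of clearance) falls to 0.17× activity: 0.27 × 0.17 = 0.0459.
The CYP3A4 pathway (9% of clearance) rises to 3.2× activity: 0.09 × 3.2 = 0.288.
Non-CYP routes (31%) are unchanged.
Relative clearance = 1.782 + 0.0459 + 0.288 + 0.31 = 2.4259.
Net systemic exposure ratio = 1 / 2.4259 = 0.41.

0.41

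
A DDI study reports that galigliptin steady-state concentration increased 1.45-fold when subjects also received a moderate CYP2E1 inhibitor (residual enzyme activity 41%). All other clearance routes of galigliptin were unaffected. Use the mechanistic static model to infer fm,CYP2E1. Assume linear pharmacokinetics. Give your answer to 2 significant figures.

Write x for the fraction cleared via CYP2E1. The observed steady-state concentration change means clearance fell to 1/1.45 = 0.6897 of baseline.
Setting x·0.41 + (1 − x) = 0.6897 and solving: x = (0.6897 − 1)/(0.41 − 1) = 0.53.

0.53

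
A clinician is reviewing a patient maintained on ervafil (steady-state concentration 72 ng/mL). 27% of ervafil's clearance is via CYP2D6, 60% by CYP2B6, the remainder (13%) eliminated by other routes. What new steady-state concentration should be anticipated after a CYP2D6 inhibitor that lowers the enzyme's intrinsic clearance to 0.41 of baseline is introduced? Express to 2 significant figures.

86 ng/mL

CYP2D6: 0.27 × 0.41 = 0.1107
CYP2B6: 0.6 (unchanged)
Other: 0.13 (unchanged)
CL_new/CL_old = 0.1107 + 0.6 + 0.13 = 0.8407.
New steady-state concentration = baseline ÷ relative clearance = 72 / 0.8407 = 86 ng/mL.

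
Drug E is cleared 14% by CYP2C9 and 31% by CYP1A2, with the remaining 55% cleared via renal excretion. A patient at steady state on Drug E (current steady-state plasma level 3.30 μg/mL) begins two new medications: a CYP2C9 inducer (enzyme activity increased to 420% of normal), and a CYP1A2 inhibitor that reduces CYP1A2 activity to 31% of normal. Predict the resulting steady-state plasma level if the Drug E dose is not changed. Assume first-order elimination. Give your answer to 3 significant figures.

2.67 μg/mL

The CYP2C9 pathway (14% of clearance) is boosted to 4.2× activity: 0.14 × 4.2 = 0.588.
The CYP1A2 pathway (31% of clearance) drops to 0.31× activity: 0.31 × 0.31 = 0.0961.
The remaining 55% of clearance is unaffected.
CL_new/CL_old = 0.588 + 0.0961 + 0.55 = 1.2341.
New steady-state plasma level = 3.30 / 1.2341 = 2.67 μg/mL (concentration scales inversely with clearance).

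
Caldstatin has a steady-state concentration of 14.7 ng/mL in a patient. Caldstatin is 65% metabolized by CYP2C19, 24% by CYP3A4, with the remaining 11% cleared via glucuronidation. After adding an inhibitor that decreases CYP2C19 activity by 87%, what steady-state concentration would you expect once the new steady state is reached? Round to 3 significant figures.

CYP2C19: 0.65 × 0.13 = 0.0845
CYP3A4: 0.24 (unchanged)
Other: 0.11 (unchanged)
New clearance relative to baseline: 0.0845 + 0.24 + 0.11 = 0.4345.
Steady-state concentration ∝ 1/CL, so new value = 14.7 / 0.4345 = 33.8 ng/mL.

33.8 ng/mL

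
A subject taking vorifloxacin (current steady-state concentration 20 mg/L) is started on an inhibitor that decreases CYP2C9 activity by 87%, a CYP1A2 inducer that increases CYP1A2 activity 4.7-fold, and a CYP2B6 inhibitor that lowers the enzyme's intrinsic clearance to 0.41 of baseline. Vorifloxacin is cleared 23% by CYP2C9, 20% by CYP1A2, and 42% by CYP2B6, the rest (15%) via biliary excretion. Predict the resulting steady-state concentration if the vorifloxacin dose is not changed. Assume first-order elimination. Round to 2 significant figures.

15 mg/L

CYP2C9: 0.23 × 0.13 = 0.0299
CYP1A2: 0.2 × 4.7 = 0.94
CYP2B6: 0.42 × 0.41 = 0.1722
Other: 0.15 (unchanged)
New clearance relative to baseline: 0.0299 + 0.94 + 0.1722 + 0.15 = 1.2921.
New steady-state concentration = 20 / 1.2921 = 15 mg/L (concentration scales inversely with clearance).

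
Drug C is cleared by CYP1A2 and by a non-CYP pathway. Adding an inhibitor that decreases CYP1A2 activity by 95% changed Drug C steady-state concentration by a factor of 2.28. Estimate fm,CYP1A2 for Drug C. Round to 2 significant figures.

0.59

Let fm be the CYP1A2 fraction. New clearance relative to baseline = fm × 0.05 + (1 − fm).
Steady-state concentration ratio = 1 / (new CL fraction), so new CL fraction = 1 / 2.28 = 0.4386.
fm × 0.05 + 1 − fm = 0.4386  ⇒  fm × (0.05 − 1) = −0.5614  ⇒  fm = 0.59.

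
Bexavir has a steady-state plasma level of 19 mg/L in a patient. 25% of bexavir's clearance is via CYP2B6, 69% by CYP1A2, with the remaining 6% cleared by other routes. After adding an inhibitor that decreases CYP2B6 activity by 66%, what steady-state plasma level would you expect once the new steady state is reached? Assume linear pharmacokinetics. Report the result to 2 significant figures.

23 mg/L

The CYP2B6 pathway (25% of clearance) falls to 0.34× activity: 0.25 × 0.34 = 0.085.
CYP1A2 (69%) and the residual 6% are unaffected.
Relative clearance = 0.085 + 0.69 + 0.06 = 0.835.
New steady-state plasma level = baseline ÷ relative clearance = 19 / 0.835 = 23 mg/L.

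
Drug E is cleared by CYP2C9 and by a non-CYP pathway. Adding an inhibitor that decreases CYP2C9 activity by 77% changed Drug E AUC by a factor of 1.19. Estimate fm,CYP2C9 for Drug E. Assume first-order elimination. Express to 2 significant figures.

Let x = fm,CYP2C9. Because AUC ∝ 1/CL, relative clearance fell to 1/1.19 = 0.8403.
Only the CYP2C9 route changed, so 0.8403 = x·0.23 + (1 − x), giving x = 0.21.

0.21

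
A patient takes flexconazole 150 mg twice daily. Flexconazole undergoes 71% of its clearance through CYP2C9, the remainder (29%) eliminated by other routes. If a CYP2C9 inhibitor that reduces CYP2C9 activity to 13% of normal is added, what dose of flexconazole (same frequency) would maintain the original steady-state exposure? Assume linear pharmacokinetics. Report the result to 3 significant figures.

57.3 mg

The CYP2C9 pathway (71% of clearance) drops to 0.13× activity: 0.71 × 0.13 = 0.0923.
The remaining 29% of clearance is unaffected.
New clearance relative to baseline: 0.0923 + 0.29 = 0.3823.
To maintain the same steady-state level, dose must scale with clearance: new dose = 150 × 0.3823 = 57.3 mg.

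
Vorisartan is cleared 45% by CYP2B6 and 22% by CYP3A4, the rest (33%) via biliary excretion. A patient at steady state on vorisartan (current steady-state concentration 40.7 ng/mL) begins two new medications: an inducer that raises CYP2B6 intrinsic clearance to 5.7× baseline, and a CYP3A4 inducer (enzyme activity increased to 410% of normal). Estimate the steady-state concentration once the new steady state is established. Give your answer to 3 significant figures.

CYP2B6: 0.45 × 5.7 = 2.565
CYP3A4: 0.22 × 4.1 = 0.902
Other: 0.33 (unchanged)
New clearance relative to baseline: 2.565 + 0.902 + 0.33 = 3.797.
Dividing the baseline by the relative clearance: 40.7 / 3.797 = 10.7 ng/mL.

10.7 ng/mL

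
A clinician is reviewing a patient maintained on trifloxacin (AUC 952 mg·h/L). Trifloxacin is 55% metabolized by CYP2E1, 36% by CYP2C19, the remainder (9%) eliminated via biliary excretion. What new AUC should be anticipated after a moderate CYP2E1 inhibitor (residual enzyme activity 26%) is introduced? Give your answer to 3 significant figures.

1.61 × 10³ mg·h/L

The CYP2E1 pathway (55% of clearance) falls to 0.26× activity: 0.55 × 0.26 = 0.143.
CYP2C19 (36%) and the residual 9% are unaffected.
CL_new/CL_old = 0.143 + 0.36 + 0.09 = 0.593.
With dosing unchanged, AUC scales as 1/CL: 952 / 0.593 = 1.61 × 10³ mg·h/L.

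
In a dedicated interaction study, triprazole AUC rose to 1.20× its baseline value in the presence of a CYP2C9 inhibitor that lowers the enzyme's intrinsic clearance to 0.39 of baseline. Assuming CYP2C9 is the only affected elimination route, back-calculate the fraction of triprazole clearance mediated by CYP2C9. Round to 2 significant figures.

0.27

CL'/CL = 1 / 1.20 = 0.8333
0.39·fm + (1 − fm) = 0.8333
fm = (0.8333 − 1) / (0.39 − 1) = 0.27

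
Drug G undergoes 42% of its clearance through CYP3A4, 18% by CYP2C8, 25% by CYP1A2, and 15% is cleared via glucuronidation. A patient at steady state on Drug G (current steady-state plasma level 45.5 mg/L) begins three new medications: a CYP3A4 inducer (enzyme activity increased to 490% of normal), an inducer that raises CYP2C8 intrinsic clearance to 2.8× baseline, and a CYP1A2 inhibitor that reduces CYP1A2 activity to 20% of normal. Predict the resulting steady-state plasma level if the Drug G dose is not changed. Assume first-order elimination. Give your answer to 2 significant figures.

16 mg/L

CYP3A4: 0.42 × 4.9 = 2.058
CYP2C8: 0.18 × 2.8 = 0.504
CYP1A2: 0.25 × 0.2 = 0.05
Other: 0.15 (unchanged)
CL_new/CL_old = 2.058 + 0.504 + 0.05 + 0.15 = 2.762.
Steady-state plasma level ∝ 1/CL: new value = 45.5 / 2.762 = 16 mg/L.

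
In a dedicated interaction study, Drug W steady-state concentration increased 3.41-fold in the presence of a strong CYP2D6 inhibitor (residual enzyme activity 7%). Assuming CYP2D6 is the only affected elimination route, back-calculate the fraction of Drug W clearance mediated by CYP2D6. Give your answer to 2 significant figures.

Call the CYP2D6 fraction fm. After the interaction, CL_new/CL_old = fm × 0.07 + (1 − fm).
Steady-state concentration ratio = 1 / (new CL fraction), so new CL fraction = 1 / 3.41 = 0.2933.
fm × 0.07 + 1 − fm = 0.2933  ⇒  fm × (0.07 − 1) = −0.7067  ⇒  fm = 0.76.

0.76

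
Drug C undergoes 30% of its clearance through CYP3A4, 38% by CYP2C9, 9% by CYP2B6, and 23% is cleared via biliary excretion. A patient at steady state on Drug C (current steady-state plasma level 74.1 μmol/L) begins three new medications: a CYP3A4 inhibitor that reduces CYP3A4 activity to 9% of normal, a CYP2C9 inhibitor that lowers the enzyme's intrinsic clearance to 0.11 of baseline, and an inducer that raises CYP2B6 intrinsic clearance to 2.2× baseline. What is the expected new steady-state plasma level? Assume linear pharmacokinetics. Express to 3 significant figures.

149 μmol/L

The CYP3A4 pathway (30% of clearance) is reduced to 0.09× activity: 0.3 × 0.09 = 0.027.
The CYP2C9 pathway (38% of clearance) drops to 0.11× activity: 0.38 × 0.11 = 0.0418.
The CYP2B6 pathway (9% of clearance) increases to 2.2× activity: 0.09 × 2.2 = 0.198.
Non-CYP routes (23%) are unchanged.
New clearance relative to baseline: 0.027 + 0.0418 + 0.198 + 0.23 = 0.4968.
New steady-state plasma level = 74.1 / 0.4968 = 149 μmol/L (concentration scales inversely with clearance).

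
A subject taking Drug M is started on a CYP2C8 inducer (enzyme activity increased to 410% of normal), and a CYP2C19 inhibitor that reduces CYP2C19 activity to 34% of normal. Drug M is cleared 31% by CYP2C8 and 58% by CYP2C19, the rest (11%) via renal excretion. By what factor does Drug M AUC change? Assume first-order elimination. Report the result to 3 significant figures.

0.634

The CYP2C8 pathway (31% of clearance) increases to 4.1× activity: 0.31 × 4.1 = 1.271.
The CYP2C19 pathway (58% of clearance) falls to 0.34× activity: 0.58 × 0.34 = 0.1972.
Non-CYP routes (11%) are unchanged.
Relative clearance = 1.271 + 0.1972 + 0.11 = 1.5782.
Because AUC varies inversely with clearance, the combined effect is 1 / 1.5782 = 0.634.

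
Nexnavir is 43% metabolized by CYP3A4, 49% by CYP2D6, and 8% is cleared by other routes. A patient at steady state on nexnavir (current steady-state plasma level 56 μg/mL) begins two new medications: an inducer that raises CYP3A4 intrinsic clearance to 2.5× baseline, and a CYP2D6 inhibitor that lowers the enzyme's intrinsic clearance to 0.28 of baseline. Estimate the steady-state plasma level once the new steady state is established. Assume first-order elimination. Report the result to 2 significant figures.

43 μg/mL

CYP3A4: 0.43 × 2.5 = 1.075
CYP2D6: 0.49 × 0.28 = 0.1372
Other: 0.08 (unchanged)
Relative clearance = 1.075 + 0.1372 + 0.08 = 1.2922.
New steady-state plasma level = 56 / 1.2922 = 43 μg/mL (concentration scales inversely with clearance).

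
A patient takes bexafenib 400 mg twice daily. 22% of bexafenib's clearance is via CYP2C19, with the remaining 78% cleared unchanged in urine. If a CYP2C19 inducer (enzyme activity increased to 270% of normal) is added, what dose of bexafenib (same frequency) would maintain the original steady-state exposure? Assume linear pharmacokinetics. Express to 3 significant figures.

550 mg

The CYP2C19 pathway (22% of clearance) is boosted to 2.7× activity: 0.22 × 2.7 = 0.594.
Non-CYP routes (78%) are unchanged.
CL_new/CL_old = 0.594 + 0.78 = 1.374.
Exposure is unchanged when dose changes in proportion to clearance. New dose = 400 mg × 1.374 = 550 mg.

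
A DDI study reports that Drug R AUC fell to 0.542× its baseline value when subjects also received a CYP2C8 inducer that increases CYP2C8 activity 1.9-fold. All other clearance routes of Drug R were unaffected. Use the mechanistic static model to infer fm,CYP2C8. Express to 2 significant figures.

0.94

Write x for the fraction cleared via CYP2C8. The observed AUC change means clearance rose to 1/0.542 = 1.845 of baseline.
Only the CYP2C8 route changed, so 1.845 = x·1.9 + (1 − x), giving x = 0.94.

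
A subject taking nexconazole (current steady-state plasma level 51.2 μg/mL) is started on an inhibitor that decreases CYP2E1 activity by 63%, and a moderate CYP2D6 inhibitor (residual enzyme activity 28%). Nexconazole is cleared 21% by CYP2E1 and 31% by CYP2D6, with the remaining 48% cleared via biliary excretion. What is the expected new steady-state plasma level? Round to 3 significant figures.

The CYP2E1 pathway (21% of clearance) is reduced to 0.37× activity: 0.21 × 0.37 = 0.0777.
The CYP2D6 pathway (31% of clearance) is reduced to 0.28× activity: 0.31 × 0.28 = 0.0868.
Non-CYP routes (48%) are unchanged.
Relative clearance = 0.0777 + 0.0868 + 0.48 = 0.6445.
Dividing the baseline by the relative clearance: 51.2 / 0.6445 = 79.4 μg/mL.

79.4 μg/mL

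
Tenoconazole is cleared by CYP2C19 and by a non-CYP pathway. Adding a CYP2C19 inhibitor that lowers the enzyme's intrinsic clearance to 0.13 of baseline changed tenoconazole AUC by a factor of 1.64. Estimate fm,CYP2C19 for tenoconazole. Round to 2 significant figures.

Let fm be the CYP2C19 fraction. New clearance relative to baseline = fm × 0.13 + (1 − fm).
AUC ratio = 1 / (new CL fraction), so new CL fraction = 1 / 1.64 = 0.6098.
fm × 0.13 + 1 − fm = 0.6098  ⇒  fm × (0.13 − 1) = −0.3902  ⇒  fm = 0.45.

0.45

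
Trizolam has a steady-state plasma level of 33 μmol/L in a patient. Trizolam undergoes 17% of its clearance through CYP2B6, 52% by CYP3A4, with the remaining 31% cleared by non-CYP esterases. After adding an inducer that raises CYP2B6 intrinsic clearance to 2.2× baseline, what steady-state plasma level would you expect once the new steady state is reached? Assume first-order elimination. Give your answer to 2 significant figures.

27 μmol/L

The CYP2B6 pathway (17% of clearance) rises to 2.2× activity: 0.17 × 2.2 = 0.374.
CYP3A4 (52%) and the residual 31% are unaffected.
CL_new/CL_old = 0.374 + 0.52 + 0.31 = 1.204.
Steady-state plasma level ∝ 1/CL, so new value = 33 / 1.204 = 27 μmol/L.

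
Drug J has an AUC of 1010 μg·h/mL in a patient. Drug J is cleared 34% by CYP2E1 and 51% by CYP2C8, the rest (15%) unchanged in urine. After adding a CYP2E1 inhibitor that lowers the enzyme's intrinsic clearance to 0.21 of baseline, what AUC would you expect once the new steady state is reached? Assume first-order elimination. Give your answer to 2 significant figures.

1.4 × 10³ μg·h/mL

The CYP2E1 pathway (34% of clearance) is reduced to 0.21× activity: 0.34 × 0.21 = 0.0714.
CYP2C8 (51%) and the residual 15% are unaffected.
New clearance relative to baseline: 0.0714 + 0.51 + 0.15 = 0.7314.
With dosing unchanged, AUC scales as 1/CL: 1010 / 0.7314 = 1.4 × 10³ μg·h/mL.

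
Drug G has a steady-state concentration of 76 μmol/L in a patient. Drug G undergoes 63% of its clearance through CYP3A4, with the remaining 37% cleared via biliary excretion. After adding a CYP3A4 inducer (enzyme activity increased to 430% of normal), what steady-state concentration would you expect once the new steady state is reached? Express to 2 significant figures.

The CYP3A4 pathway (63% of clearance) is boosted to 4.3× activity: 0.63 × 4.3 = 2.709.
Non-CYP routes (37%) are unchanged.
New clearance relative to baseline: 2.709 + 0.37 = 3.079.
Steady-state concentration ∝ 1/CL, so new value = 76 / 3.079 = 25 μmol/L.

25 μmol/L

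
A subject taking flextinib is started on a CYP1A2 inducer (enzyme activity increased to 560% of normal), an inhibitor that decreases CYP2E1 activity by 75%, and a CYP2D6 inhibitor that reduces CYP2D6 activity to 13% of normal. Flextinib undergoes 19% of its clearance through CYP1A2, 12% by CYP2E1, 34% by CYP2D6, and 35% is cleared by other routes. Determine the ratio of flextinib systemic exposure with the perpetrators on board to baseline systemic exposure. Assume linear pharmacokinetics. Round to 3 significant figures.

0.672

The CYP1A2 pathway (19% of clearance) rises to 5.6× activity: 0.19 × 5.6 = 1.064.
The CYP2E1 pathway (12% of clearance) falls to 0.25× activity: 0.12 × 0.25 = 0.03.
The CYP2D6 pathway (34% of clearance) falls to 0.13× activity: 0.34 × 0.13 = 0.0442.
Non-CYP routes (35%) are unchanged.
Relative clearance = 1.064 + 0.03 + 0.0442 + 0.35 = 1.4882.
Systemic exposure ∝ 1/CL: fold-change = 1 / 1.4882 = 0.672.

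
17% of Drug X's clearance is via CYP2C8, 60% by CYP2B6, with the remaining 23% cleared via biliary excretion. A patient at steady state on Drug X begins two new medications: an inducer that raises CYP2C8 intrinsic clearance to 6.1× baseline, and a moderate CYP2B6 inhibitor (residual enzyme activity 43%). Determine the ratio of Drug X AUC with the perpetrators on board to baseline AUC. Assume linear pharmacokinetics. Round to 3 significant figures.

0.656

The CYP2C8 pathway (17% of clearance) rises to 6.1× activity: 0.17 × 6.1 = 1.037.
The CYP2B6 pathway (60% of clearance) falls to 0.43× activity: 0.6 × 0.43 = 0.258.
Non-CYP routes (23%) are unchanged.
Relative clearance = 1.037 + 0.258 + 0.23 = 1.525.
Because AUC varies inversely with clearance, the combined effect is 1 / 1.525 = 0.656.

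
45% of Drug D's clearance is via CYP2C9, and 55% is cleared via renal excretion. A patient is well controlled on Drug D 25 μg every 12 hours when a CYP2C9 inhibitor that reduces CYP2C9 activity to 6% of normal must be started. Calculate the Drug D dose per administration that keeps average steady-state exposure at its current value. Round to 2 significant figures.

The CYP2C9 pathway (45% of clearance) falls to 0.06× activity: 0.45 × 0.06 = 0.027.
Non-CYP routes (55%) are unchanged.
Relative clearance = 0.027 + 0.55 = 0.577.
To maintain the same steady-state level, dose must scale with clearance: new dose = 25 × 0.577 = 14 μg.

14 μg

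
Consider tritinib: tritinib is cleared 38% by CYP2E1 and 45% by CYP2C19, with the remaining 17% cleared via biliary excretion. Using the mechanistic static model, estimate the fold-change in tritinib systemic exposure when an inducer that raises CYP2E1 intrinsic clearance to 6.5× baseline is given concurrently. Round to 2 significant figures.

The CYP2E1 pathway (38% of clearance) increases to 6.5× activity: 0.38 × 6.5 = 2.47.
CYP2C19 (45%) and the residual 17% are unaffected.
New clearance relative to baseline: 2.47 + 0.45 + 0.17 = 3.09.
Systemic exposure is inversely proportional to clearance, so the fold-change is 1 / 3.09 = 0.32.

0.32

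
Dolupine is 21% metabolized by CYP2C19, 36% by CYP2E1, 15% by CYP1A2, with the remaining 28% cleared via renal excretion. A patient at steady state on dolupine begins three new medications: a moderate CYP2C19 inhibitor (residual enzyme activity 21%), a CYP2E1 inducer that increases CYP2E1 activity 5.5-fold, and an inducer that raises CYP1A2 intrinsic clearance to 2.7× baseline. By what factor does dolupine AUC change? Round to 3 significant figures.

The CYP2C19 pathway (21% of clearance) is reduced to 0.21× activity: 0.21 × 0.21 = 0.0441.
The CYP2E1 pathway (36% of clearance) rises to 5.5× activity: 0.36 × 5.5 = 1.98.
The CYP1A2 pathway (15% of clearance) is boosted to 2.7× activity: 0.15 × 2.7 = 0.405.
Non-CYP routes (28%) are unchanged.
Relative clearance = 0.0441 + 1.98 + 0.405 + 0.28 = 2.7091.
AUC ∝ 1/CL: fold-change = 1 / 2.7091 = 0.369.

0.369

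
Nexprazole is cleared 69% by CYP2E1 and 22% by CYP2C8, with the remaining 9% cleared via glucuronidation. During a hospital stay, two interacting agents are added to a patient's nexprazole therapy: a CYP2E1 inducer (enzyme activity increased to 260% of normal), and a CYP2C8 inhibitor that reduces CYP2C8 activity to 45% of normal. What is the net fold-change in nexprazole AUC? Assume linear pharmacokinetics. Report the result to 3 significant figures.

The CYP2E1 pathway (69% of clearance) is boosted to 2.6× activity: 0.69 × 2.6 = 1.794.
The CYP2C8 pathway (22% of clearance) is reduced to 0.45× activity: 0.22 × 0.45 = 0.099.
The remaining 9% of clearance is unaffected.
Relative clearance = 1.794 + 0.099 + 0.09 = 1.983.
Because AUC varies inversely with clearance, the combined effect is 1 / 1.983 = 0.504.

0.504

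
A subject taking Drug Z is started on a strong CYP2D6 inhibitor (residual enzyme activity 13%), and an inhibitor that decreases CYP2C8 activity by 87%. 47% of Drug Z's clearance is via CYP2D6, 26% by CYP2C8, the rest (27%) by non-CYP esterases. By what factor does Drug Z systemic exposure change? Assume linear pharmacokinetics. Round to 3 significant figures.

CYP2D6: 0.47 × 0.13 = 0.0611
CYP2C8: 0.26 × 0.13 = 0.0338
Other: 0.27 (unchanged)
New clearance relative to baseline: 0.0611 + 0.0338 + 0.27 = 0.3649.
Systemic exposure ∝ 1/CL: fold-change = 1 / 0.3649 = 2.74.

2.74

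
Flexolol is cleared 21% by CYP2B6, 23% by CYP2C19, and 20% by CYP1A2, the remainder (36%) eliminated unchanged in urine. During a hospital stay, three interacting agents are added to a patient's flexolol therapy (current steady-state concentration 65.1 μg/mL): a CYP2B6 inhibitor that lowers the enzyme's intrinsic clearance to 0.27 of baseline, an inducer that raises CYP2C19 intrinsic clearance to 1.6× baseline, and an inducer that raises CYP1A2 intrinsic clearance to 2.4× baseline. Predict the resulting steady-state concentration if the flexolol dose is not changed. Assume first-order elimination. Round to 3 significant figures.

51.5 μg/mL

The CYP2B6 pathway (21% of clearance) falls to 0.27× activity: 0.21 × 0.27 = 0.0567.
The CYP2C19 pathway (23% of clearance) increases to 1.6× activity: 0.23 × 1.6 = 0.368.
The CYP1A2 pathway (20% of clearance) increases to 2.4× activity: 0.2 × 2.4 = 0.48.
The remaining 36% of clearance is unaffected.
Relative clearance = 0.0567 + 0.368 + 0.48 + 0.36 = 1.2647.
Dividing the baseline by the relative clearance: 65.1 / 1.2647 = 51.5 μg/mL.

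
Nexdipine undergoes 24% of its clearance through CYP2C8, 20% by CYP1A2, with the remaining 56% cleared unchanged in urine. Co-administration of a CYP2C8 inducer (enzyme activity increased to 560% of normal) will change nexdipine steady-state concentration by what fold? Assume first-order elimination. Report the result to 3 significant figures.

0.475

The CYP2C8 pathway (24% of clearance) rises to 5.6× activity: 0.24 × 5.6 = 1.344.
CYP1A2 (20%) and the residual 56% are unaffected.
CL_new/CL_old = 1.344 + 0.2 + 0.56 = 2.104.
Steady-state concentration ratio = CL_old/CL_new = 1 / 2.104 = 0.475.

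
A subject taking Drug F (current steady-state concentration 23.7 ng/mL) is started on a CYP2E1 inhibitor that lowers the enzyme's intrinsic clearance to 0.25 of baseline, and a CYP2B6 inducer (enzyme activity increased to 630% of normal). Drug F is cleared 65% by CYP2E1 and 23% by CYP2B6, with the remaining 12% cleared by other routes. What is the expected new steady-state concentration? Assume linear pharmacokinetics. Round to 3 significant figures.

13.7 ng/mL

CYP2E1: 0.65 × 0.25 = 0.1625
CYP2B6: 0.23 × 6.3 = 1.449
Other: 0.12 (unchanged)
CL_new/CL_old = 0.1625 + 1.449 + 0.12 = 1.7315.
Dividing the baseline by the relative clearance: 23.7 / 1.7315 = 13.7 ng/mL.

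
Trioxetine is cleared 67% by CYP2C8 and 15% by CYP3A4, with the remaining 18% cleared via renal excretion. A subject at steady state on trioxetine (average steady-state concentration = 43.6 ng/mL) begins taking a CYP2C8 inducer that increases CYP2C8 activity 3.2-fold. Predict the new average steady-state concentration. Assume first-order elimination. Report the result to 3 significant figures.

17.6 ng/mL

CYP2C8: 0.67 × 3.2 = 2.144
CYP3A4: 0.15 (unchanged)
Other: 0.18 (unchanged)
New clearance relative to baseline: 2.144 + 0.15 + 0.18 = 2.474.
With dosing unchanged, average steady-state concentration scales as 1/CL: 43.6 / 2.474 = 17.6 ng/mL.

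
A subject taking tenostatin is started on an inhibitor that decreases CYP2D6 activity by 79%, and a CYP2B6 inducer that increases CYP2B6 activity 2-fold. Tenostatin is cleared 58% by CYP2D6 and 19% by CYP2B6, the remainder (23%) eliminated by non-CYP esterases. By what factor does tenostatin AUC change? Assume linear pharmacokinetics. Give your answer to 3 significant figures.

1.37

CYP2D6: 0.58 × 0.21 = 0.1218
CYP2B6: 0.19 × 2 = 0.38
Other: 0.23 (unchanged)
New clearance relative to baseline: 0.1218 + 0.38 + 0.23 = 0.7318.
Net AUC ratio = 1 / 0.7318 = 1.37.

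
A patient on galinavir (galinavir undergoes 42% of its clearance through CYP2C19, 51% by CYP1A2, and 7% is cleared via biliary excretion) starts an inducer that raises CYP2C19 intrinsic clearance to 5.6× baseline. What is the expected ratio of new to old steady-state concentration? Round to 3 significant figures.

0.341

The CYP2C19 pathway (42% of clearance) rises to 5.6× activity: 0.42 × 5.6 = 2.352.
CYP1A2 (51%) and the residual 7% are unaffected.
New clearance relative to baseline: 2.352 + 0.51 + 0.07 = 2.932.
Since steady-state concentration ∝ 1/CL, the ratio is 1 / 2.932 = 0.341.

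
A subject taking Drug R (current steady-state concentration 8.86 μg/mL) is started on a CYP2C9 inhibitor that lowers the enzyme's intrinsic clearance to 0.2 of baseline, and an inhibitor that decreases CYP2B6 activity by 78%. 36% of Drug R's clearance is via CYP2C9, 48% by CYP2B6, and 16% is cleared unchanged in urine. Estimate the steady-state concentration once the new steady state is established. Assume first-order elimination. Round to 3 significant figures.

The CYP2C9 pathway (36% of clearance) is reduced to 0.2× activity: 0.36 × 0.2 = 0.072.
The CYP2B6 pathway (48% of clearance) drops to 0.22× activity: 0.48 × 0.22 = 0.1056.
Non-CYP routes (16%) are unchanged.
CL_new/CL_old = 0.072 + 0.1056 + 0.16 = 0.3376.
New steady-state concentration = 8.86 / 0.3376 = 26.2 μg/mL (concentration scales inversely with clearance).

26.2 μg/mL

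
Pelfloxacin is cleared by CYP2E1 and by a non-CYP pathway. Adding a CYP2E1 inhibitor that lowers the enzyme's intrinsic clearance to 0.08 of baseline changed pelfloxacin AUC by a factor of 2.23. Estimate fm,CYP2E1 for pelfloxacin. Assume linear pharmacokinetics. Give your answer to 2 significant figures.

0.60

Let x = fm,CYP2E1. Because AUC ∝ 1/CL, relative clearance fell to 1/2.23 = 0.4484.
Setting x·0.08 + (1 − x) = 0.4484 and solving: x = (0.4484 − 1)/(0.08 − 1) = 0.60.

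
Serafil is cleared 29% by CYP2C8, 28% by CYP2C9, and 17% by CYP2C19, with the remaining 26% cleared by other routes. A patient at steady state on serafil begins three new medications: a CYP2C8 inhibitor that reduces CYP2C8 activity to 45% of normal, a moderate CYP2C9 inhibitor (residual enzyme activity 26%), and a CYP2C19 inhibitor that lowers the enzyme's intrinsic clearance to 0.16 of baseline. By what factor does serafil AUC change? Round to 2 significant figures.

2.0

CYP2C8: 0.29 × 0.45 = 0.1305
CYP2C9: 0.28 × 0.26 = 0.0728
CYP2C19: 0.17 × 0.16 = 0.0272
Other: 0.26 (unchanged)
Relative clearance = 0.1305 + 0.0728 + 0.0272 + 0.26 = 0.4905.
Net AUC ratio = 1 / 0.4905 = 2.0.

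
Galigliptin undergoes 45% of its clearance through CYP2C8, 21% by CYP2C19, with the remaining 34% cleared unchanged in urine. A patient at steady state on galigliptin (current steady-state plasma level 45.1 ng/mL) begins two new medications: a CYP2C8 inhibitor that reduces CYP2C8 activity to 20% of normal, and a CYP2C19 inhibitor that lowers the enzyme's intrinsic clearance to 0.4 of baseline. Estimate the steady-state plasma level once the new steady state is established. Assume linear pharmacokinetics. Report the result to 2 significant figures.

The CYP2C8 pathway (45% of clearance) drops to 0.2× activity: 0.45 × 0.2 = 0.09.
The CYP2C19 pathway (21% of clearance) falls to 0.4× activity: 0.21 × 0.4 = 0.084.
Non-CYP routes (34%) are unchanged.
New clearance relative to baseline: 0.09 + 0.084 + 0.34 = 0.514.
Dividing the baseline by the relative clearance: 45.1 / 0.514 = 88 ng/mL.

88 ng/mL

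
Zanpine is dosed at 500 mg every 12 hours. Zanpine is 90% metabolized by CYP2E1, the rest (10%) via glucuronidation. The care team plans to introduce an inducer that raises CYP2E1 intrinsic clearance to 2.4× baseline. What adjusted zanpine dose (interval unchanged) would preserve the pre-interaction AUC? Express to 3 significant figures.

The CYP2E1 pathway (90% of clearance) increases to 2.4× activity: 0.9 × 2.4 = 2.16.
Non-CYP routes (10%) are unchanged.
CL_new/CL_old = 2.16 + 0.1 = 2.26.
Css,avg = (dose rate)/CL, so holding Css fixed requires dose ∝ CL: 500 × 2.26 = 1.13 × 10³ mg.

1.13 × 10³ mg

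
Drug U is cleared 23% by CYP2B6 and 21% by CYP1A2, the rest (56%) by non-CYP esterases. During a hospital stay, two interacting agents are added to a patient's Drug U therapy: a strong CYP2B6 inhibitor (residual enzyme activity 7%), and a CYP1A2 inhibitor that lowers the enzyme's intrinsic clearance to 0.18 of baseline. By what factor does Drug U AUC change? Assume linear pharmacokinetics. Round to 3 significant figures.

1.63

The CYP2B6 pathway (23% of clearance) is reduced to 0.07× activity: 0.23 × 0.07 = 0.0161.
The CYP1A2 pathway (21% of clearance) drops to 0.18× activity: 0.21 × 0.18 = 0.0378.
Non-CYP routes (56%) are unchanged.
CL_new/CL_old = 0.0161 + 0.0378 + 0.56 = 0.6139.
AUC ∝ 1/CL: fold-change = 1 / 0.6139 = 1.63.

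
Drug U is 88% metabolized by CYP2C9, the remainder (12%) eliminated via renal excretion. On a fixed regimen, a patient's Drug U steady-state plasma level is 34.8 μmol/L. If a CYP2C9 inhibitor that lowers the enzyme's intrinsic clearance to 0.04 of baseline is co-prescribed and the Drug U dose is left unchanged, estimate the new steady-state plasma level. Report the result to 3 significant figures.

224 μmol/L

CYP2C9: 0.88 × 0.04 = 0.0352
Other: 0.12 (unchanged)
CL_new/CL_old = 0.0352 + 0.12 = 0.1552.
Steady-state plasma level ∝ 1/CL, so new value = 34.8 / 0.1552 = 224 μmol/L.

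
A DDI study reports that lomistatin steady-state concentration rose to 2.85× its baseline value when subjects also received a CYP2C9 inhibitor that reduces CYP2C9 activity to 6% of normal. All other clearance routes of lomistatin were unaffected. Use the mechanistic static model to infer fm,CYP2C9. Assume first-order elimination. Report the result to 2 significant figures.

CL'/CL = 1 / 2.85 = 0.3509
0.06·fm + (1 − fm) = 0.3509
fm = (0.3509 − 1) / (0.06 − 1) = 0.69

0.69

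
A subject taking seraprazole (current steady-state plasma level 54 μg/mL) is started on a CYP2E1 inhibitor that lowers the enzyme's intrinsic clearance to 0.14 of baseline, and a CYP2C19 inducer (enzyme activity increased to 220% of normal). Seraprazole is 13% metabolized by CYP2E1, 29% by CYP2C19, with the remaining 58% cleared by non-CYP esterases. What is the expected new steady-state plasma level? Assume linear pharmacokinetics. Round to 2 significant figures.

CYP2E1: 0.13 × 0.14 = 0.0182
CYP2C19: 0.29 × 2.2 = 0.638
Other: 0.58 (unchanged)
New clearance relative to baseline: 0.0182 + 0.638 + 0.58 = 1.2362.
New steady-state plasma level = 54 / 1.2362 = 44 μg/mL (concentration scales inversely with clearance).

44 μg/mL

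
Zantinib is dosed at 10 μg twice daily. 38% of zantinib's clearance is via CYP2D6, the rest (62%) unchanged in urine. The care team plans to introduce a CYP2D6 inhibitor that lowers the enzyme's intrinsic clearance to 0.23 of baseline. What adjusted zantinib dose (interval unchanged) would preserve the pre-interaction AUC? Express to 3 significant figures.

The CYP2D6 pathway (38% of clearance) is reduced to 0.23× activity: 0.38 × 0.23 = 0.0874.
Non-CYP routes (62%) are unchanged.
CL_new/CL_old = 0.0874 + 0.62 = 0.7074.
Css,avg = (dose rate)/CL, so holding Css fixed requires dose ∝ CL: 10 × 0.7074 = 7.07 μg.

7.07 μg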